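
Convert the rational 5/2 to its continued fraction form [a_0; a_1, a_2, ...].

[2; 2]

Run the Euclidean algorithm on 5 and 2; the successive quotients are the partial quotients a_0, a_1, ... (each step inverts the fractional part left over by the previous one):
  5 = 2*2 + 1, so a_0 = 2.
  2 = 2*1 + 0, so a_1 = 2.
The remainder reaches 0 after 2 divisions, so the expansion has 2 partial quotients, read off in order.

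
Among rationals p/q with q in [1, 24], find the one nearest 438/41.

235/22

Expand x = 438/41 as a continued fraction with the Euclidean algorithm:
  438 = 10*41 + 28, so a_0 = 10.
  41 = 1*28 + 13, so a_1 = 1.
  28 = 2*13 + 2, so a_2 = 2.
  13 = 6*2 + 1, so a_3 = 6.
  2 = 2*1 + 0, so a_4 = 2.
so x = [10; 1, 2, 6, 2].
Convergents (p_i = a_i*p_{i-1} + p_{i-2}, q_i = a_i*q_{i-1} + q_{i-2} with p_{-2}=0, p_{-1}=1, q_{-2}=1, q_{-1}=0), until the denominator exceeds 24:
  i=0: a_0=10, p_0 = 10*1 + 0 = 10, q_0 = 10*0 + 1 = 1.
  i=1: a_1=1, p_1 = 1*10 + 1 = 11, q_1 = 1*1 + 0 = 1.
  i=2: a_2=2, p_2 = 2*11 + 10 = 32, q_2 = 2*1 + 1 = 3.
  i=3: a_3=6, p_3 = 6*32 + 11 = 203, q_3 = 6*3 + 1 = 19.
  i=4: a_4=2, p_4 = 2*203 + 32 = 438, q_4 = 2*19 + 3 = 41.
q_4 = 41 > 24, so the last convergent with denominator <= 24 is p_3/q_3 = 203/19.
The closest fraction with denominator <= 24 is either p_3/q_3 or the intermediate fraction (k*p_3 + p_2)/(k*q_3 + q_2) with the largest k >= 1 whose denominator stays <= 24; these approach x as k grows, and every other convergent or intermediate fraction in range is farther away.
Largest k: floor((24 - q_2)/q_3) = floor((24 - 3)/19) = 1.
That gives (1*203 + 32)/(1*19 + 3) = 235/22.
Compare the errors: |x - 203/19| = |438*19 - 203*41|/(41*19) = 1/779, and |x - 235/22| = |438*22 - 235*41|/(41*22) = 1/902.
Cross-multiplying, 1*779 = 779 < 902 = 1*902, so 1/902 is smaller: the intermediate fraction 235/22 is closer to x than 203/19.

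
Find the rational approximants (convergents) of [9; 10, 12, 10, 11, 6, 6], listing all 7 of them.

Using the convergent recurrence p_i = a_i*p_{i-1} + p_{i-2}, q_i = a_i*q_{i-1} + q_{i-2} with p_{-2}=0, p_{-1}=1, q_{-2}=1, q_{-1}=0:
  i=0: a_0=9, p_0 = 9*1 + 0 = 9, q_0 = 9*0 + 1 = 1.
  i=1: a_1=10, p_1 = 10*9 + 1 = 91, q_1 = 10*1 + 0 = 10.
  i=2: a_2=12, p_2 = 12*91 + 9 = 1101, q_2 = 12*10 + 1 = 121.
  i=3: a_3=10, p_3 = 10*1101 + 91 = 11101, q_3 = 10*121 + 10 = 1220.
  i=4: a_4=11, p_4 = 11*11101 + 1101 = 123212, q_4 = 11*1220 + 121 = 13541.
  i=5: a_5=6, p_5 = 6*123212 + 11101 = 750373, q_5 = 6*13541 + 1220 = 82466.
  i=6: a_6=6, p_6 = 6*750373 + 123212 = 4625450, q_6 = 6*82466 + 13541 = 508337.

9/1, 91/10, 1101/121, 11101/1220, 123212/13541, 750373/82466, 4625450/508337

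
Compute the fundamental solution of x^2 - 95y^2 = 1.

(x, y) = (39, 4)

First expand sqrt(95) as a continued fraction. With x_i = (sqrt(95) + m_i)/d_i and (m_0, d_0) = (0, 1): a_0 = floor(sqrt(95)) = 9, since 9^2 = 81 <= 95 < 100 = 10^2.
Iterate m_{i+1} = d_i*a_i - m_i, d_{i+1} = (95 - m_{i+1}^2)/d_i, a_{i+1} = floor((a_0 + m_{i+1})/d_{i+1}):
  m_1 = 1*9 - 0 = 9, d_1 = (95 - 9^2)/1 = 14/1 = 14, a_1 = floor((9 + 9)/14) = 1.
  m_2 = 14*1 - 9 = 5, d_2 = (95 - 5^2)/14 = 70/14 = 5, a_2 = floor((9 + 5)/5) = 2.
  m_3 = 5*2 - 5 = 5, d_3 = (95 - 5^2)/5 = 70/5 = 14, a_3 = floor((9 + 5)/14) = 1.
  m_4 = 14*1 - 5 = 9, d_4 = (95 - 9^2)/14 = 14/14 = 1, a_4 = floor((9 + 9)/1) = 18.
  m_5 = 1*18 - 9 = 9, d_5 = (95 - 9^2)/1 = 14/1 = 14: (m_5, d_5) = (m_1, d_1) = (9, 14), so from here the quotients repeat a_1, ..., a_4; the period length is 4.
So sqrt(95) = [9; (1, 2, 1, 18)] with period length k = 4.
k is even, so the fundamental solution of x^2 - 95y^2 = 1 is (p_{k-1}, q_{k-1}) = (p_3, q_3); compute convergents through index 3.
Convergents (p_i = a_i*p_{i-1} + p_{i-2}, q_i = a_i*q_{i-1} + q_{i-2} with p_{-2}=0, p_{-1}=1, q_{-2}=1, q_{-1}=0):
  i=0: a_0=9, p_0 = 9*1 + 0 = 9, q_0 = 9*0 + 1 = 1.
  i=1: a_1=1, p_1 = 1*9 + 1 = 10, q_1 = 1*1 + 0 = 1.
  i=2: a_2=2, p_2 = 2*10 + 9 = 29, q_2 = 2*1 + 1 = 3.
  i=3: a_3=1, p_3 = 1*29 + 10 = 39, q_3 = 1*3 + 1 = 4.
Check: 39^2 - 95*4^2 = 1521 - 1520 = 1, so (x, y) = (39, 4) solves the equation, and by the theorem it is the least positive solution.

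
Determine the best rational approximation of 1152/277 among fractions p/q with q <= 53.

183/44

Expand x = 1152/277 as a continued fraction with the Euclidean algorithm:
  1152 = 4*277 + 44, so a_0 = 4.
  277 = 6*44 + 13, so a_1 = 6.
  44 = 3*13 + 5, so a_2 = 3.
  13 = 2*5 + 3, so a_3 = 2.
  5 = 1*3 + 2, so a_4 = 1.
  3 = 1*2 + 1, so a_5 = 1.
  2 = 2*1 + 0, so a_6 = 2.
so x = [4; 6, 3, 2, 1, 1, 2].
Convergents (p_i = a_i*p_{i-1} + p_{i-2}, q_i = a_i*q_{i-1} + q_{i-2} with p_{-2}=0, p_{-1}=1, q_{-2}=1, q_{-1}=0), until the denominator exceeds 53:
  i=0: a_0=4, p_0 = 4*1 + 0 = 4, q_0 = 4*0 + 1 = 1.
  i=1: a_1=6, p_1 = 6*4 + 1 = 25, q_1 = 6*1 + 0 = 6.
  i=2: a_2=3, p_2 = 3*25 + 4 = 79, q_2 = 3*6 + 1 = 19.
  i=3: a_3=2, p_3 = 2*79 + 25 = 183, q_3 = 2*19 + 6 = 44.
  i=4: a_4=1, p_4 = 1*183 + 79 = 262, q_4 = 1*44 + 19 = 63.
q_4 = 63 > 53, so the last convergent with denominator <= 53 is p_3/q_3 = 183/44.
The closest fraction with denominator <= 53 is either p_3/q_3 or the intermediate fraction (k*p_3 + p_2)/(k*q_3 + q_2) with the largest k >= 1 whose denominator stays <= 53; these approach x as k grows, and every other convergent or intermediate fraction in range is farther away.
Largest k: floor((53 - q_2)/q_3) = floor((53 - 19)/44) = 0.
Since k = 0, no intermediate fraction beyond p_3/q_3 has denominator <= 53, so the convergent 183/44 is the closest (its error is |1152*44 - 183*277|/(277*44) = 3/12188).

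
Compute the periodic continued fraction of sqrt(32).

Write x_i = (sqrt(32) + m_i)/d_i with (m_0, d_0) = (0, 1). a_0 = floor(sqrt(32)) = 5, since 5^2 = 25 <= 32 < 36 = 6^2.
Iterate m_{i+1} = d_i*a_i - m_i, d_{i+1} = (32 - m_{i+1}^2)/d_i, a_{i+1} = floor((a_0 + m_{i+1})/d_{i+1}):
  m_1 = 1*5 - 0 = 5, d_1 = (32 - 5^2)/1 = 7/1 = 7, a_1 = floor((5 + 5)/7) = 1.
  m_2 = 7*1 - 5 = 2, d_2 = (32 - 2^2)/7 = 28/7 = 4, a_2 = floor((5 + 2)/4) = 1.
  m_3 = 4*1 - 2 = 2, d_3 = (32 - 2^2)/4 = 28/4 = 7, a_3 = floor((5 + 2)/7) = 1.
  m_4 = 7*1 - 2 = 5, d_4 = (32 - 5^2)/7 = 7/7 = 1, a_4 = floor((5 + 5)/1) = 10.
  m_5 = 1*10 - 5 = 5, d_5 = (32 - 5^2)/1 = 7/1 = 7: (m_5, d_5) = (m_1, d_1) = (5, 7), so from here the quotients repeat a_1, ..., a_4; the period length is 4.
Hence the expansion of sqrt(32) is a_0 = 5 followed by the repeating block 1, 1, 1, 10 (period 4).

[5; (1, 1, 1, 10)]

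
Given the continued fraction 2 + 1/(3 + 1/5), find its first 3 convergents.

2/1, 7/3, 37/16

Using the convergent recurrence p_i = a_i*p_{i-1} + p_{i-2}, q_i = a_i*q_{i-1} + q_{i-2} with p_{-2}=0, p_{-1}=1, q_{-2}=1, q_{-1}=0:
  i=0: a_0=2, p_0 = 2*1 + 0 = 2, q_0 = 2*0 + 1 = 1.
  i=1: a_1=3, p_1 = 3*2 + 1 = 7, q_1 = 3*1 + 0 = 3.
  i=2: a_2=5, p_2 = 5*7 + 2 = 37, q_2 = 5*3 + 1 = 16.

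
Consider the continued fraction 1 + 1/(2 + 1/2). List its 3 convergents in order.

Using the convergent recurrence p_i = a_i*p_{i-1} + p_{i-2}, q_i = a_i*q_{i-1} + q_{i-2} with p_{-2}=0, p_{-1}=1, q_{-2}=1, q_{-1}=0:
  i=0: a_0=1, p_0 = 1*1 + 0 = 1, q_0 = 1*0 + 1 = 1.
  i=1: a_1=2, p_1 = 2*1 + 1 = 3, q_1 = 2*1 + 0 = 2.
  i=2: a_2=2, p_2 = 2*3 + 1 = 7, q_2 = 2*2 + 1 = 5.

1/1, 3/2, 7/5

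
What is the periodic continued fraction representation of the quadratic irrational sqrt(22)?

Write x_i = (sqrt(22) + m_i)/d_i with (m_0, d_0) = (0, 1). a_0 = floor(sqrt(22)) = 4, since 4^2 = 16 <= 22 < 25 = 5^2.
Iterate m_{i+1} = d_i*a_i - m_i, d_{i+1} = (22 - m_{i+1}^2)/d_i, a_{i+1} = floor((a_0 + m_{i+1})/d_{i+1}):
  m_1 = 1*4 - 0 = 4, d_1 = (22 - 4^2)/1 = 6/1 = 6, a_1 = floor((4 + 4)/6) = 1.
  m_2 = 6*1 - 4 = 2, d_2 = (22 - 2^2)/6 = 18/6 = 3, a_2 = floor((4 + 2)/3) = 2.
  m_3 = 3*2 - 2 = 4, d_3 = (22 - 4^2)/3 = 6/3 = 2, a_3 = floor((4 + 4)/2) = 4.
  m_4 = 2*4 - 4 = 4, d_4 = (22 - 4^2)/2 = 6/2 = 3, a_4 = floor((4 + 4)/3) = 2.
  m_5 = 3*2 - 4 = 2, d_5 = (22 - 2^2)/3 = 18/3 = 6, a_5 = floor((4 + 2)/6) = 1.
  m_6 = 6*1 - 2 = 4, d_6 = (22 - 4^2)/6 = 6/6 = 1, a_6 = floor((4 + 4)/1) = 8.
  m_7 = 1*8 - 4 = 4, d_7 = (22 - 4^2)/1 = 6/1 = 6: (m_7, d_7) = (m_1, d_1) = (4, 6), so from here the quotients repeat a_1, ..., a_6; the period length is 6.
Hence the expansion of sqrt(22) is a_0 = 4 followed by the repeating block 1, 2, 4, 2, 1, 8 (period 6).

[4; (1, 2, 4, 2, 1, 8)]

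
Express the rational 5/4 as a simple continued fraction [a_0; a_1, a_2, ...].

[1; 4]

Run the Euclidean algorithm on 5 and 4; the successive quotients are the partial quotients a_0, a_1, ... (each step inverts the fractional part left over by the previous one):
  5 = 1*4 + 1, so a_0 = 1.
  4 = 4*1 + 0, so a_1 = 4.
The remainder reaches 0 after 2 divisions, so the expansion has 2 partial quotients, read off in order.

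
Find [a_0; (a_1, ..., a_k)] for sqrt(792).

Write x_i = (sqrt(792) + m_i)/d_i with (m_0, d_0) = (0, 1). a_0 = floor(sqrt(792)) = 28, since 28^2 = 784 <= 792 < 841 = 29^2.
Iterate m_{i+1} = d_i*a_i - m_i, d_{i+1} = (792 - m_{i+1}^2)/d_i, a_{i+1} = floor((a_0 + m_{i+1})/d_{i+1}):
  m_1 = 1*28 - 0 = 28, d_1 = (792 - 28^2)/1 = 8/1 = 8, a_1 = floor((28 + 28)/8) = 7.
  m_2 = 8*7 - 28 = 28, d_2 = (792 - 28^2)/8 = 8/8 = 1, a_2 = floor((28 + 28)/1) = 56.
  m_3 = 1*56 - 28 = 28, d_3 = (792 - 28^2)/1 = 8/1 = 8: (m_3, d_3) = (m_1, d_1) = (28, 8), so from here the quotients repeat a_1, a_2; the period length is 2.
Hence the expansion of sqrt(792) is a_0 = 28 followed by the repeating block 7, 56 (period 2).

[28; (7, 56)]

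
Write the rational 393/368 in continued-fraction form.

Run the Euclidean algorithm on 393 and 368; the successive quotients are the partial quotients a_0, a_1, ... (each step inverts the fractional part left over by the previous one):
  393 = 1*368 + 25, so a_0 = 1.
  368 = 14*25 + 18, so a_1 = 14.
  25 = 1*18 + 7, so a_2 = 1.
  18 = 2*7 + 4, so a_3 = 2.
  7 = 1*4 + 3, so a_4 = 1.
  4 = 1*3 + 1, so a_5 = 1.
  3 = 3*1 + 0, so a_6 = 3.
The remainder reaches 0 after 7 divisions, so the expansion has 7 partial quotients, read off in order.

[1; 14, 1, 2, 1, 1, 3]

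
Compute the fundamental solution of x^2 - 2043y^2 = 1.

(x, y) = (226, 5)

First expand sqrt(2043) as a continued fraction. With x_i = (sqrt(2043) + m_i)/d_i and (m_0, d_0) = (0, 1): a_0 = floor(sqrt(2043)) = 45, since 45^2 = 2025 <= 2043 < 2116 = 46^2.
Iterate m_{i+1} = d_i*a_i - m_i, d_{i+1} = (2043 - m_{i+1}^2)/d_i, a_{i+1} = floor((a_0 + m_{i+1})/d_{i+1}):
  m_1 = 1*45 - 0 = 45, d_1 = (2043 - 45^2)/1 = 18/1 = 18, a_1 = floor((45 + 45)/18) = 5.
  m_2 = 18*5 - 45 = 45, d_2 = (2043 - 45^2)/18 = 18/18 = 1, a_2 = floor((45 + 45)/1) = 90.
  m_3 = 1*90 - 45 = 45, d_3 = (2043 - 45^2)/1 = 18/1 = 18: (m_3, d_3) = (m_1, d_1) = (45, 18), so from here the quotients repeat a_1, a_2; the period length is 2.
So sqrt(2043) = [45; (5, 90)] with period length k = 2.
k is even, so the fundamental solution of x^2 - 2043y^2 = 1 is (p_{k-1}, q_{k-1}) = (p_1, q_1); compute convergents through index 1.
Convergents (p_i = a_i*p_{i-1} + p_{i-2}, q_i = a_i*q_{i-1} + q_{i-2} with p_{-2}=0, p_{-1}=1, q_{-2}=1, q_{-1}=0):
  i=0: a_0=45, p_0 = 45*1 + 0 = 45, q_0 = 45*0 + 1 = 1.
  i=1: a_1=5, p_1 = 5*45 + 1 = 226, q_1 = 5*1 + 0 = 5.
Check: 226^2 - 2043*5^2 = 51076 - 51075 = 1, so (x, y) = (226, 5) solves the equation, and by the theorem it is the least positive solution.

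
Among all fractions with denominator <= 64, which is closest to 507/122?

Expand x = 507/122 as a continued fraction with the Euclidean algorithm:
  507 = 4*122 + 19, so a_0 = 4.
  122 = 6*19 + 8, so a_1 = 6.
  19 = 2*8 + 3, so a_2 = 2.
  8 = 2*3 + 2, so a_3 = 2.
  3 = 1*2 + 1, so a_4 = 1.
  2 = 2*1 + 0, so a_5 = 2.
so x = [4; 6, 2, 2, 1, 2].
Convergents (p_i = a_i*p_{i-1} + p_{i-2}, q_i = a_i*q_{i-1} + q_{i-2} with p_{-2}=0, p_{-1}=1, q_{-2}=1, q_{-1}=0), until the denominator exceeds 64:
  i=0: a_0=4, p_0 = 4*1 + 0 = 4, q_0 = 4*0 + 1 = 1.
  i=1: a_1=6, p_1 = 6*4 + 1 = 25, q_1 = 6*1 + 0 = 6.
  i=2: a_2=2, p_2 = 2*25 + 4 = 54, q_2 = 2*6 + 1 = 13.
  i=3: a_3=2, p_3 = 2*54 + 25 = 133, q_3 = 2*13 + 6 = 32.
  i=4: a_4=1, p_4 = 1*133 + 54 = 187, q_4 = 1*32 + 13 = 45.
  i=5: a_5=2, p_5 = 2*187 + 133 = 507, q_5 = 2*45 + 32 = 122.
q_5 = 122 > 64, so the last convergent with denominator <= 64 is p_4/q_4 = 187/45.
The closest fraction with denominator <= 64 is either p_4/q_4 or the intermediate fraction (k*p_4 + p_3)/(k*q_4 + q_3) with the largest k >= 1 whose denominator stays <= 64; these approach x as k grows, and every other convergent or intermediate fraction in range is farther away.
Largest k: floor((64 - q_3)/q_4) = floor((64 - 32)/45) = 0.
Since k = 0, no intermediate fraction beyond p_4/q_4 has denominator <= 64, so the convergent 187/45 is the closest (its error is |507*45 - 187*122|/(122*45) = 1/5490).

187/45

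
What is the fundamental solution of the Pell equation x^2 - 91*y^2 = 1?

(x, y) = (1574, 165)

First expand sqrt(91) as a continued fraction. With x_i = (sqrt(91) + m_i)/d_i and (m_0, d_0) = (0, 1): a_0 = floor(sqrt(91)) = 9, since 9^2 = 81 <= 91 < 100 = 10^2.
Iterate m_{i+1} = d_i*a_i - m_i, d_{i+1} = (91 - m_{i+1}^2)/d_i, a_{i+1} = floor((a_0 + m_{i+1})/d_{i+1}):
  m_1 = 1*9 - 0 = 9, d_1 = (91 - 9^2)/1 = 10/1 = 10, a_1 = floor((9 + 9)/10) = 1.
  m_2 = 10*1 - 9 = 1, d_2 = (91 - 1^2)/10 = 90/10 = 9, a_2 = floor((9 + 1)/9) = 1.
  m_3 = 9*1 - 1 = 8, d_3 = (91 - 8^2)/9 = 27/9 = 3, a_3 = floor((9 + 8)/3) = 5.
  m_4 = 3*5 - 8 = 7, d_4 = (91 - 7^2)/3 = 42/3 = 14, a_4 = floor((9 + 7)/14) = 1.
  m_5 = 14*1 - 7 = 7, d_5 = (91 - 7^2)/14 = 42/14 = 3, a_5 = floor((9 + 7)/3) = 5.
  m_6 = 3*5 - 7 = 8, d_6 = (91 - 8^2)/3 = 27/3 = 9, a_6 = floor((9 + 8)/9) = 1.
  m_7 = 9*1 - 8 = 1, d_7 = (91 - 1^2)/9 = 90/9 = 10, a_7 = floor((9 + 1)/10) = 1.
  m_8 = 10*1 - 1 = 9, d_8 = (91 - 9^2)/10 = 10/10 = 1, a_8 = floor((9 + 9)/1) = 18.
  m_9 = 1*18 - 9 = 9, d_9 = (91 - 9^2)/1 = 10/1 = 10: (m_9, d_9) = (m_1, d_1) = (9, 10), so from here the quotients repeat a_1, ..., a_8; the period length is 8.
So sqrt(91) = [9; (1, 1, 5, 1, 5, 1, 1, 18)] with period length k = 8.
k is even, so the fundamental solution of x^2 - 91y^2 = 1 is (p_{k-1}, q_{k-1}) = (p_7, q_7); compute convergents through index 7.
Convergents (p_i = a_i*p_{i-1} + p_{i-2}, q_i = a_i*q_{i-1} + q_{i-2} with p_{-2}=0, p_{-1}=1, q_{-2}=1, q_{-1}=0):
  i=0: a_0=9, p_0 = 9*1 + 0 = 9, q_0 = 9*0 + 1 = 1.
  i=1: a_1=1, p_1 = 1*9 + 1 = 10, q_1 = 1*1 + 0 = 1.
  i=2: a_2=1, p_2 = 1*10 + 9 = 19, q_2 = 1*1 + 1 = 2.
  i=3: a_3=5, p_3 = 5*19 + 10 = 105, q_3 = 5*2 + 1 = 11.
  i=4: a_4=1, p_4 = 1*105 + 19 = 124, q_4 = 1*11 + 2 = 13.
  i=5: a_5=5, p_5 = 5*124 + 105 = 725, q_5 = 5*13 + 11 = 76.
  i=6: a_6=1, p_6 = 1*725 + 124 = 849, q_6 = 1*76 + 13 = 89.
  i=7: a_7=1, p_7 = 1*849 + 725 = 1574, q_7 = 1*89 + 76 = 165.
Check: 1574^2 - 91*165^2 = 2477476 - 2477475 = 1, so (x, y) = (1574, 165) solves the equation, and by the theorem it is the least positive solution.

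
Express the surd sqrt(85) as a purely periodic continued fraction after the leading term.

[9; (4, 1, 1, 4, 18)]

Write x_i = (sqrt(85) + m_i)/d_i with (m_0, d_0) = (0, 1). a_0 = floor(sqrt(85)) = 9, since 9^2 = 81 <= 85 < 100 = 10^2.
Iterate m_{i+1} = d_i*a_i - m_i, d_{i+1} = (85 - m_{i+1}^2)/d_i, a_{i+1} = floor((a_0 + m_{i+1})/d_{i+1}):
  m_1 = 1*9 - 0 = 9, d_1 = (85 - 9^2)/1 = 4/1 = 4, a_1 = floor((9 + 9)/4) = 4.
  m_2 = 4*4 - 9 = 7, d_2 = (85 - 7^2)/4 = 36/4 = 9, a_2 = floor((9 + 7)/9) = 1.
  m_3 = 9*1 - 7 = 2, d_3 = (85 - 2^2)/9 = 81/9 = 9, a_3 = floor((9 + 2)/9) = 1.
  m_4 = 9*1 - 2 = 7, d_4 = (85 - 7^2)/9 = 36/9 = 4, a_4 = floor((9 + 7)/4) = 4.
  m_5 = 4*4 - 7 = 9, d_5 = (85 - 9^2)/4 = 4/4 = 1, a_5 = floor((9 + 9)/1) = 18.
  m_6 = 1*18 - 9 = 9, d_6 = (85 - 9^2)/1 = 4/1 = 4: (m_6, d_6) = (m_1, d_1) = (9, 4), so from here the quotients repeat a_1, ..., a_5; the period length is 5.
Hence the expansion of sqrt(85) is a_0 = 9 followed by the repeating block 4, 1, 1, 4, 18 (period 5).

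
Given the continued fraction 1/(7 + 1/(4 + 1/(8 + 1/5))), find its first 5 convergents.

0/1, 1/7, 4/29, 33/239, 169/1224

Using the convergent recurrence p_i = a_i*p_{i-1} + p_{i-2}, q_i = a_i*q_{i-1} + q_{i-2} with p_{-2}=0, p_{-1}=1, q_{-2}=1, q_{-1}=0:
  i=0: a_0=0, p_0 = 0*1 + 0 = 0, q_0 = 0*0 + 1 = 1.
  i=1: a_1=7, p_1 = 7*0 + 1 = 1, q_1 = 7*1 + 0 = 7.
  i=2: a_2=4, p_2 = 4*1 + 0 = 4, q_2 = 4*7 + 1 = 29.
  i=3: a_3=8, p_3 = 8*4 + 1 = 33, q_3 = 8*29 + 7 = 239.
  i=4: a_4=5, p_4 = 5*33 + 4 = 169, q_4 = 5*239 + 29 = 1224.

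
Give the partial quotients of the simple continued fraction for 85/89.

Run the Euclidean algorithm on 85 and 89; the successive quotients are the partial quotients a_0, a_1, ... (each step inverts the fractional part left over by the previous one):
  85 = 0*89 + 85, so a_0 = 0.
  89 = 1*85 + 4, so a_1 = 1.
  85 = 21*4 + 1, so a_2 = 21.
  4 = 4*1 + 0, so a_3 = 4.
The remainder reaches 0 after 4 divisions, so the expansion has 4 partial quotients, read off in order.

[0; 1, 21, 4]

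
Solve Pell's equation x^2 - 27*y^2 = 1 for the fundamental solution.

First expand sqrt(27) as a continued fraction. With x_i = (sqrt(27) + m_i)/d_i and (m_0, d_0) = (0, 1): a_0 = floor(sqrt(27)) = 5, since 5^2 = 25 <= 27 < 36 = 6^2.
Iterate m_{i+1} = d_i*a_i - m_i, d_{i+1} = (27 - m_{i+1}^2)/d_i, a_{i+1} = floor((a_0 + m_{i+1})/d_{i+1}):
  m_1 = 1*5 - 0 = 5, d_1 = (27 - 5^2)/1 = 2/1 = 2, a_1 = floor((5 + 5)/2) = 5.
  m_2 = 2*5 - 5 = 5, d_2 = (27 - 5^2)/2 = 2/2 = 1, a_2 = floor((5 + 5)/1) = 10.
  m_3 = 1*10 - 5 = 5, d_3 = (27 - 5^2)/1 = 2/1 = 2: (m_3, d_3) = (m_1, d_1) = (5, 2), so from here the quotients repeat a_1, a_2; the period length is 2.
So sqrt(27) = [5; (5, 10)] with period length k = 2.
k is even, so the fundamental solution of x^2 - 27y^2 = 1 is (p_{k-1}, q_{k-1}) = (p_1, q_1); compute convergents through index 1.
Convergents (p_i = a_i*p_{i-1} + p_{i-2}, q_i = a_i*q_{i-1} + q_{i-2} with p_{-2}=0, p_{-1}=1, q_{-2}=1, q_{-1}=0):
  i=0: a_0=5, p_0 = 5*1 + 0 = 5, q_0 = 5*0 + 1 = 1.
  i=1: a_1=5, p_1 = 5*5 + 1 = 26, q_1 = 5*1 + 0 = 5.
Check: 26^2 - 27*5^2 = 676 - 675 = 1, so (x, y) = (26, 5) solves the equation, and by the theorem it is the least positive solution.

(x, y) = (26, 5)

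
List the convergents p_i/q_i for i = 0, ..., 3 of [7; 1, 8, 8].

Using the convergent recurrence p_i = a_i*p_{i-1} + p_{i-2}, q_i = a_i*q_{i-1} + q_{i-2} with p_{-2}=0, p_{-1}=1, q_{-2}=1, q_{-1}=0:
  i=0: a_0=7, p_0 = 7*1 + 0 = 7, q_0 = 7*0 + 1 = 1.
  i=1: a_1=1, p_1 = 1*7 + 1 = 8, q_1 = 1*1 + 0 = 1.
  i=2: a_2=8, p_2 = 8*8 + 7 = 71, q_2 = 8*1 + 1 = 9.
  i=3: a_3=8, p_3 = 8*71 + 8 = 576, q_3 = 8*9 + 1 = 73.

7/1, 8/1, 71/9, 576/73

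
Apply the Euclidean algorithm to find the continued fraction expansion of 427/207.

[2; 15, 1, 12]

Run the Euclidean algorithm on 427 and 207; the successive quotients are the partial quotients a_0, a_1, ... (each step inverts the fractional part left over by the previous one):
  427 = 2*207 + 13, so a_0 = 2.
  207 = 15*13 + 12, so a_1 = 15.
  13 = 1*12 + 1, so a_2 = 1.
  12 = 12*1 + 0, so a_3 = 12.
The remainder reaches 0 after 4 divisions, so the expansion has 4 partial quotients, read off in order.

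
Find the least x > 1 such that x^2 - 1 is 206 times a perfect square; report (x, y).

(x, y) = (59535, 4148)

First expand sqrt(206) as a continued fraction. With x_i = (sqrt(206) + m_i)/d_i and (m_0, d_0) = (0, 1): a_0 = floor(sqrt(206)) = 14, since 14^2 = 196 <= 206 < 225 = 15^2.
Iterate m_{i+1} = d_i*a_i - m_i, d_{i+1} = (206 - m_{i+1}^2)/d_i, a_{i+1} = floor((a_0 + m_{i+1})/d_{i+1}):
  m_1 = 1*14 - 0 = 14, d_1 = (206 - 14^2)/1 = 10/1 = 10, a_1 = floor((14 + 14)/10) = 2.
  m_2 = 10*2 - 14 = 6, d_2 = (206 - 6^2)/10 = 170/10 = 17, a_2 = floor((14 + 6)/17) = 1.
  m_3 = 17*1 - 6 = 11, d_3 = (206 - 11^2)/17 = 85/17 = 5, a_3 = floor((14 + 11)/5) = 5.
  m_4 = 5*5 - 11 = 14, d_4 = (206 - 14^2)/5 = 10/5 = 2, a_4 = floor((14 + 14)/2) = 14.
  m_5 = 2*14 - 14 = 14, d_5 = (206 - 14^2)/2 = 10/2 = 5, a_5 = floor((14 + 14)/5) = 5.
  m_6 = 5*5 - 14 = 11, d_6 = (206 - 11^2)/5 = 85/5 = 17, a_6 = floor((14 + 11)/17) = 1.
  m_7 = 17*1 - 11 = 6, d_7 = (206 - 6^2)/17 = 170/17 = 10, a_7 = floor((14 + 6)/10) = 2.
  m_8 = 10*2 - 6 = 14, d_8 = (206 - 14^2)/10 = 10/10 = 1, a_8 = floor((14 + 14)/1) = 28.
  m_9 = 1*28 - 14 = 14, d_9 = (206 - 14^2)/1 = 10/1 = 10: (m_9, d_9) = (m_1, d_1) = (14, 10), so from here the quotients repeat a_1, ..., a_8; the period length is 8.
So sqrt(206) = [14; (2, 1, 5, 14, 5, 1, 2, 28)] with period length k = 8.
k is even, so the fundamental solution of x^2 - 206y^2 = 1 is (p_{k-1}, q_{k-1}) = (p_7, q_7); compute convergents through index 7.
Convergents (p_i = a_i*p_{i-1} + p_{i-2}, q_i = a_i*q_{i-1} + q_{i-2} with p_{-2}=0, p_{-1}=1, q_{-2}=1, q_{-1}=0):
  i=0: a_0=14, p_0 = 14*1 + 0 = 14, q_0 = 14*0 + 1 = 1.
  i=1: a_1=2, p_1 = 2*14 + 1 = 29, q_1 = 2*1 + 0 = 2.
  i=2: a_2=1, p_2 = 1*29 + 14 = 43, q_2 = 1*2 + 1 = 3.
  i=3: a_3=5, p_3 = 5*43 + 29 = 244, q_3 = 5*3 + 2 = 17.
  i=4: a_4=14, p_4 = 14*244 + 43 = 3459, q_4 = 14*17 + 3 = 241.
  i=5: a_5=5, p_5 = 5*3459 + 244 = 17539, q_5 = 5*241 + 17 = 1222.
  i=6: a_6=1, p_6 = 1*17539 + 3459 = 20998, q_6 = 1*1222 + 241 = 1463.
  i=7: a_7=2, p_7 = 2*20998 + 17539 = 59535, q_7 = 2*1463 + 1222 = 4148.
Check: 59535^2 - 206*4148^2 = 3544416225 - 3544416224 = 1, so (x, y) = (59535, 4148) solves the equation, and by the theorem it is the least positive solution.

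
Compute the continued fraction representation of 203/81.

[2; 1, 1, 40]

Run the Euclidean algorithm on 203 and 81; the successive quotients are the partial quotients a_0, a_1, ... (each step inverts the fractional part left over by the previous one):
  203 = 2*81 + 41, so a_0 = 2.
  81 = 1*41 + 40, so a_1 = 1.
  41 = 1*40 + 1, so a_2 = 1.
  40 = 40*1 + 0, so a_3 = 40.
The remainder reaches 0 after 4 divisions, so the expansion has 4 partial quotients, read off in order.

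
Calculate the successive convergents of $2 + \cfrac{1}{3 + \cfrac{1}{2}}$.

Using the convergent recurrence p_i = a_i*p_{i-1} + p_{i-2}, q_i = a_i*q_{i-1} + q_{i-2} with p_{-2}=0, p_{-1}=1, q_{-2}=1, q_{-1}=0:
  i=0: a_0=2, p_0 = 2*1 + 0 = 2, q_0 = 2*0 + 1 = 1.
  i=1: a_1=3, p_1 = 3*2 + 1 = 7, q_1 = 3*1 + 0 = 3.
  i=2: a_2=2, p_2 = 2*7 + 2 = 16, q_2 = 2*3 + 1 = 7.

2/1, 7/3, 16/7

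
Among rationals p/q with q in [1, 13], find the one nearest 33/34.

Expand x = 33/34 as a continued fraction with the Euclidean algorithm:
  33 = 0*34 + 33, so a_0 = 0.
  34 = 1*33 + 1, so a_1 = 1.
  33 = 33*1 + 0, so a_2 = 33.
so x = [0; 1, 33].
Convergents (p_i = a_i*p_{i-1} + p_{i-2}, q_i = a_i*q_{i-1} + q_{i-2} with p_{-2}=0, p_{-1}=1, q_{-2}=1, q_{-1}=0), until the denominator exceeds 13:
  i=0: a_0=0, p_0 = 0*1 + 0 = 0, q_0 = 0*0 + 1 = 1.
  i=1: a_1=1, p_1 = 1*0 + 1 = 1, q_1 = 1*1 + 0 = 1.
  i=2: a_2=33, p_2 = 33*1 + 0 = 33, q_2 = 33*1 + 1 = 34.
q_2 = 34 > 13, so the last convergent with denominator <= 13 is p_1/q_1 = 1/1.
The closest fraction with denominator <= 13 is either p_1/q_1 or the intermediate fraction (k*p_1 + p_0)/(k*q_1 + q_0) with the largest k >= 1 whose denominator stays <= 13; these approach x as k grows, and every other convergent or intermediate fraction in range is farther away.
Largest k: floor((13 - q_0)/q_1) = floor((13 - 1)/1) = 12.
That gives (12*1 + 0)/(12*1 + 1) = 12/13.
Compare the errors: |x - 1/1| = |33*1 - 1*34|/(34*1) = 1/34, and |x - 12/13| = |33*13 - 12*34|/(34*13) = 21/442.
Cross-multiplying, 1*442 = 442 < 714 = 21*34, so 1/34 is smaller: the convergent 1/1 is closer to x than 12/13.

1/1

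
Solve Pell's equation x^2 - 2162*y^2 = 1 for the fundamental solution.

First expand sqrt(2162) as a continued fraction. With x_i = (sqrt(2162) + m_i)/d_i and (m_0, d_0) = (0, 1): a_0 = floor(sqrt(2162)) = 46, since 46^2 = 2116 <= 2162 < 2209 = 47^2.
Iterate m_{i+1} = d_i*a_i - m_i, d_{i+1} = (2162 - m_{i+1}^2)/d_i, a_{i+1} = floor((a_0 + m_{i+1})/d_{i+1}):
  m_1 = 1*46 - 0 = 46, d_1 = (2162 - 46^2)/1 = 46/1 = 46, a_1 = floor((46 + 46)/46) = 2.
  m_2 = 46*2 - 46 = 46, d_2 = (2162 - 46^2)/46 = 46/46 = 1, a_2 = floor((46 + 46)/1) = 92.
  m_3 = 1*92 - 46 = 46, d_3 = (2162 - 46^2)/1 = 46/1 = 46: (m_3, d_3) = (m_1, d_1) = (46, 46), so from here the quotients repeat a_1, a_2; the period length is 2.
So sqrt(2162) = [46; (2, 92)] with period length k = 2.
k is even, so the fundamental solution of x^2 - 2162y^2 = 1 is (p_{k-1}, q_{k-1}) = (p_1, q_1); compute convergents through index 1.
Convergents (p_i = a_i*p_{i-1} + p_{i-2}, q_i = a_i*q_{i-1} + q_{i-2} with p_{-2}=0, p_{-1}=1, q_{-2}=1, q_{-1}=0):
  i=0: a_0=46, p_0 = 46*1 + 0 = 46, q_0 = 46*0 + 1 = 1.
  i=1: a_1=2, p_1 = 2*46 + 1 = 93, q_1 = 2*1 + 0 = 2.
Check: 93^2 - 2162*2^2 = 8649 - 8648 = 1, so (x, y) = (93, 2) solves the equation, and by the theorem it is the least positive solution.

(x, y) = (93, 2)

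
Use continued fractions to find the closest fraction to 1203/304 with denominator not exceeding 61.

Expand x = 1203/304 as a continued fraction with the Euclidean algorithm:
  1203 = 3*304 + 291, so a_0 = 3.
  304 = 1*291 + 13, so a_1 = 1.
  291 = 22*13 + 5, so a_2 = 22.
  13 = 2*5 + 3, so a_3 = 2.
  5 = 1*3 + 2, so a_4 = 1.
  3 = 1*2 + 1, so a_5 = 1.
  2 = 2*1 + 0, so a_6 = 2.
so x = [3; 1, 22, 2, 1, 1, 2].
Convergents (p_i = a_i*p_{i-1} + p_{i-2}, q_i = a_i*q_{i-1} + q_{i-2} with p_{-2}=0, p_{-1}=1, q_{-2}=1, q_{-1}=0), until the denominator exceeds 61:
  i=0: a_0=3, p_0 = 3*1 + 0 = 3, q_0 = 3*0 + 1 = 1.
  i=1: a_1=1, p_1 = 1*3 + 1 = 4, q_1 = 1*1 + 0 = 1.
  i=2: a_2=22, p_2 = 22*4 + 3 = 91, q_2 = 22*1 + 1 = 23.
  i=3: a_3=2, p_3 = 2*91 + 4 = 186, q_3 = 2*23 + 1 = 47.
  i=4: a_4=1, p_4 = 1*186 + 91 = 277, q_4 = 1*47 + 23 = 70.
q_4 = 70 > 61, so the last convergent with denominator <= 61 is p_3/q_3 = 186/47.
The closest fraction with denominator <= 61 is either p_3/q_3 or the intermediate fraction (k*p_3 + p_2)/(k*q_3 + q_2) with the largest k >= 1 whose denominator stays <= 61; these approach x as k grows, and every other convergent or intermediate fraction in range is farther away.
Largest k: floor((61 - q_2)/q_3) = floor((61 - 23)/47) = 0.
Since k = 0, no intermediate fraction beyond p_3/q_3 has denominator <= 61, so the convergent 186/47 is the closest (its error is |1203*47 - 186*304|/(304*47) = 3/14288).

186/47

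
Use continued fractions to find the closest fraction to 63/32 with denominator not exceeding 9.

2/1

Expand x = 63/32 as a continued fraction with the Euclidean algorithm:
  63 = 1*32 + 31, so a_0 = 1.
  32 = 1*31 + 1, so a_1 = 1.
  31 = 31*1 + 0, so a_2 = 31.
so x = [1; 1, 31].
Convergents (p_i = a_i*p_{i-1} + p_{i-2}, q_i = a_i*q_{i-1} + q_{i-2} with p_{-2}=0, p_{-1}=1, q_{-2}=1, q_{-1}=0), until the denominator exceeds 9:
  i=0: a_0=1, p_0 = 1*1 + 0 = 1, q_0 = 1*0 + 1 = 1.
  i=1: a_1=1, p_1 = 1*1 + 1 = 2, q_1 = 1*1 + 0 = 1.
  i=2: a_2=31, p_2 = 31*2 + 1 = 63, q_2 = 31*1 + 1 = 32.
q_2 = 32 > 9, so the last convergent with denominator <= 9 is p_1/q_1 = 2/1.
The closest fraction with denominator <= 9 is either p_1/q_1 or the intermediate fraction (k*p_1 + p_0)/(k*q_1 + q_0) with the largest k >= 1 whose denominator stays <= 9; these approach x as k grows, and every other convergent or intermediate fraction in range is farther away.
Largest k: floor((9 - q_0)/q_1) = floor((9 - 1)/1) = 8.
That gives (8*2 + 1)/(8*1 + 1) = 17/9.
Compare the errors: |x - 2/1| = |63*1 - 2*32|/(32*1) = 1/32, and |x - 17/9| = |63*9 - 17*32|/(32*9) = 23/288.
Cross-multiplying, 1*288 = 288 < 736 = 23*32, so 1/32 is smaller: the convergent 2/1 is closer to x than 17/9.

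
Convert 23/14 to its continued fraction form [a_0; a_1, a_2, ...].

Run the Euclidean algorithm on 23 and 14; the successive quotients are the partial quotients a_0, a_1, ... (each step inverts the fractional part left over by the previous one):
  23 = 1*14 + 9, so a_0 = 1.
  14 = 1*9 + 5, so a_1 = 1.
  9 = 1*5 + 4, so a_2 = 1.
  5 = 1*4 + 1, so a_3 = 1.
  4 = 4*1 + 0, so a_4 = 4.
The remainder reaches 0 after 5 divisions, so the expansion has 5 partial quotients, read off in order.

[1; 1, 1, 1, 4]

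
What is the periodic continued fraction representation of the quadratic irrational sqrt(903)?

[30; (20, 60)]

Write x_i = (sqrt(903) + m_i)/d_i with (m_0, d_0) = (0, 1). a_0 = floor(sqrt(903)) = 30, since 30^2 = 900 <= 903 < 961 = 31^2.
Iterate m_{i+1} = d_i*a_i - m_i, d_{i+1} = (903 - m_{i+1}^2)/d_i, a_{i+1} = floor((a_0 + m_{i+1})/d_{i+1}):
  m_1 = 1*30 - 0 = 30, d_1 = (903 - 30^2)/1 = 3/1 = 3, a_1 = floor((30 + 30)/3) = 20.
  m_2 = 3*20 - 30 = 30, d_2 = (903 - 30^2)/3 = 3/3 = 1, a_2 = floor((30 + 30)/1) = 60.
  m_3 = 1*60 - 30 = 30, d_3 = (903 - 30^2)/1 = 3/1 = 3: (m_3, d_3) = (m_1, d_1) = (30, 3), so from here the quotients repeat a_1, a_2; the period length is 2.
Hence the expansion of sqrt(903) is a_0 = 30 followed by the repeating block 20, 60 (period 2).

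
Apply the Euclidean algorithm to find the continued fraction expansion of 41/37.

[1; 9, 4]

Run the Euclidean algorithm on 41 and 37; the successive quotients are the partial quotients a_0, a_1, ... (each step inverts the fractional part left over by the previous one):
  41 = 1*37 + 4, so a_0 = 1.
  37 = 9*4 + 1, so a_1 = 9.
  4 = 4*1 + 0, so a_2 = 4.
The remainder reaches 0 after 3 divisions, so the expansion has 3 partial quotients, read off in order.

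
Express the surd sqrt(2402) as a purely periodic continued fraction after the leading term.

[49; (98)]

Write x_i = (sqrt(2402) + m_i)/d_i with (m_0, d_0) = (0, 1). a_0 = floor(sqrt(2402)) = 49, since 49^2 = 2401 <= 2402 < 2500 = 50^2.
Iterate m_{i+1} = d_i*a_i - m_i, d_{i+1} = (2402 - m_{i+1}^2)/d_i, a_{i+1} = floor((a_0 + m_{i+1})/d_{i+1}):
  m_1 = 1*49 - 0 = 49, d_1 = (2402 - 49^2)/1 = 1/1 = 1, a_1 = floor((49 + 49)/1) = 98.
  m_2 = 1*98 - 49 = 49, d_2 = (2402 - 49^2)/1 = 1/1 = 1: (m_2, d_2) = (m_1, d_1) = (49, 1), so from here the quotient a_1 repeats; the period length is 1.
Hence the expansion of sqrt(2402) is a_0 = 49 followed by the repeating block 98 (period 1).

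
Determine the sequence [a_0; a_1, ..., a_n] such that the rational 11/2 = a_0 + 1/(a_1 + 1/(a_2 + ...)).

Run the Euclidean algorithm on 11 and 2; the successive quotients are the partial quotients a_0, a_1, ... (each step inverts the fractional part left over by the previous one):
  11 = 5*2 + 1, so a_0 = 5.
  2 = 2*1 + 0, so a_1 = 2.
The remainder reaches 0 after 2 divisions, so the expansion has 2 partial quotients, read off in order.

[5; 2]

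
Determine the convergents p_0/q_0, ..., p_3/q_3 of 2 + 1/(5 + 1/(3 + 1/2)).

2/1, 11/5, 35/16, 81/37

Using the convergent recurrence p_i = a_i*p_{i-1} + p_{i-2}, q_i = a_i*q_{i-1} + q_{i-2} with p_{-2}=0, p_{-1}=1, q_{-2}=1, q_{-1}=0:
  i=0: a_0=2, p_0 = 2*1 + 0 = 2, q_0 = 2*0 + 1 = 1.
  i=1: a_1=5, p_1 = 5*2 + 1 = 11, q_1 = 5*1 + 0 = 5.
  i=2: a_2=3, p_2 = 3*11 + 2 = 35, q_2 = 3*5 + 1 = 16.
  i=3: a_3=2, p_3 = 2*35 + 11 = 81, q_3 = 2*16 + 5 = 37.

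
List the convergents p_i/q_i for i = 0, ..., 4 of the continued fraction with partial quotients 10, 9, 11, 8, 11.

Using the convergent recurrence p_i = a_i*p_{i-1} + p_{i-2}, q_i = a_i*q_{i-1} + q_{i-2} with p_{-2}=0, p_{-1}=1, q_{-2}=1, q_{-1}=0:
  i=0: a_0=10, p_0 = 10*1 + 0 = 10, q_0 = 10*0 + 1 = 1.
  i=1: a_1=9, p_1 = 9*10 + 1 = 91, q_1 = 9*1 + 0 = 9.
  i=2: a_2=11, p_2 = 11*91 + 10 = 1011, q_2 = 11*9 + 1 = 100.
  i=3: a_3=8, p_3 = 8*1011 + 91 = 8179, q_3 = 8*100 + 9 = 809.
  i=4: a_4=11, p_4 = 11*8179 + 1011 = 90980, q_4 = 11*809 + 100 = 8999.

10/1, 91/9, 1011/100, 8179/809, 90980/8999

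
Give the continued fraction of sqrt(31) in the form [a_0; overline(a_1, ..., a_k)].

Write x_i = (sqrt(31) + m_i)/d_i with (m_0, d_0) = (0, 1). a_0 = floor(sqrt(31)) = 5, since 5^2 = 25 <= 31 < 36 = 6^2.
Iterate m_{i+1} = d_i*a_i - m_i, d_{i+1} = (31 - m_{i+1}^2)/d_i, a_{i+1} = floor((a_0 + m_{i+1})/d_{i+1}):
  m_1 = 1*5 - 0 = 5, d_1 = (31 - 5^2)/1 = 6/1 = 6, a_1 = floor((5 + 5)/6) = 1.
  m_2 = 6*1 - 5 = 1, d_2 = (31 - 1^2)/6 = 30/6 = 5, a_2 = floor((5 + 1)/5) = 1.
  m_3 = 5*1 - 1 = 4, d_3 = (31 - 4^2)/5 = 15/5 = 3, a_3 = floor((5 + 4)/3) = 3.
  m_4 = 3*3 - 4 = 5, d_4 = (31 - 5^2)/3 = 6/3 = 2, a_4 = floor((5 + 5)/2) = 5.
  m_5 = 2*5 - 5 = 5, d_5 = (31 - 5^2)/2 = 6/2 = 3, a_5 = floor((5 + 5)/3) = 3.
  m_6 = 3*3 - 5 = 4, d_6 = (31 - 4^2)/3 = 15/3 = 5, a_6 = floor((5 + 4)/5) = 1.
  m_7 = 5*1 - 4 = 1, d_7 = (31 - 1^2)/5 = 30/5 = 6, a_7 = floor((5 + 1)/6) = 1.
  m_8 = 6*1 - 1 = 5, d_8 = (31 - 5^2)/6 = 6/6 = 1, a_8 = floor((5 + 5)/1) = 10.
  m_9 = 1*10 - 5 = 5, d_9 = (31 - 5^2)/1 = 6/1 = 6: (m_9, d_9) = (m_1, d_1) = (5, 6), so from here the quotients repeat a_1, ..., a_8; the period length is 8.
Hence the expansion of sqrt(31) is a_0 = 5 followed by the repeating block 1, 1, 3, 5, 3, 1, 1, 10 (period 8).

[5; overline(1, 1, 3, 5, 3, 1, 1, 10)]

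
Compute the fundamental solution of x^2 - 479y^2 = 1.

(x, y) = (2989440, 136591)

First expand sqrt(479) as a continued fraction. With x_i = (sqrt(479) + m_i)/d_i and (m_0, d_0) = (0, 1): a_0 = floor(sqrt(479)) = 21, since 21^2 = 441 <= 479 < 484 = 22^2.
Iterate m_{i+1} = d_i*a_i - m_i, d_{i+1} = (479 - m_{i+1}^2)/d_i, a_{i+1} = floor((a_0 + m_{i+1})/d_{i+1}):
  m_1 = 1*21 - 0 = 21, d_1 = (479 - 21^2)/1 = 38/1 = 38, a_1 = floor((21 + 21)/38) = 1.
  m_2 = 38*1 - 21 = 17, d_2 = (479 - 17^2)/38 = 190/38 = 5, a_2 = floor((21 + 17)/5) = 7.
  m_3 = 5*7 - 17 = 18, d_3 = (479 - 18^2)/5 = 155/5 = 31, a_3 = floor((21 + 18)/31) = 1.
  m_4 = 31*1 - 18 = 13, d_4 = (479 - 13^2)/31 = 310/31 = 10, a_4 = floor((21 + 13)/10) = 3.
  m_5 = 10*3 - 13 = 17, d_5 = (479 - 17^2)/10 = 190/10 = 19, a_5 = floor((21 + 17)/19) = 2.
  m_6 = 19*2 - 17 = 21, d_6 = (479 - 21^2)/19 = 38/19 = 2, a_6 = floor((21 + 21)/2) = 21.
  m_7 = 2*21 - 21 = 21, d_7 = (479 - 21^2)/2 = 38/2 = 19, a_7 = floor((21 + 21)/19) = 2.
  m_8 = 19*2 - 21 = 17, d_8 = (479 - 17^2)/19 = 190/19 = 10, a_8 = floor((21 + 17)/10) = 3.
  m_9 = 10*3 - 17 = 13, d_9 = (479 - 13^2)/10 = 310/10 = 31, a_9 = floor((21 + 13)/31) = 1.
  m_10 = 31*1 - 13 = 18, d_10 = (479 - 18^2)/31 = 155/31 = 5, a_10 = floor((21 + 18)/5) = 7.
  m_11 = 5*7 - 18 = 17, d_11 = (479 - 17^2)/5 = 190/5 = 38, a_11 = floor((21 + 17)/38) = 1.
  m_12 = 38*1 - 17 = 21, d_12 = (479 - 21^2)/38 = 38/38 = 1, a_12 = floor((21 + 21)/1) = 42.
  m_13 = 1*42 - 21 = 21, d_13 = (479 - 21^2)/1 = 38/1 = 38: (m_13, d_13) = (m_1, d_1) = (21, 38), so from here the quotients repeat a_1, ..., a_12; the period length is 12.
So sqrt(479) = [21; (1, 7, 1, 3, 2, 21, 2, 3, 1, 7, 1, 42)] with period length k = 12.
k is even, so the fundamental solution of x^2 - 479y^2 = 1 is (p_{k-1}, q_{k-1}) = (p_11, q_11); compute convergents through index 11.
Convergents (p_i = a_i*p_{i-1} + p_{i-2}, q_i = a_i*q_{i-1} + q_{i-2} with p_{-2}=0, p_{-1}=1, q_{-2}=1, q_{-1}=0):
  i=0: a_0=21, p_0 = 21*1 + 0 = 21, q_0 = 21*0 + 1 = 1.
  i=1: a_1=1, p_1 = 1*21 + 1 = 22, q_1 = 1*1 + 0 = 1.
  i=2: a_2=7, p_2 = 7*22 + 21 = 175, q_2 = 7*1 + 1 = 8.
  i=3: a_3=1, p_3 = 1*175 + 22 = 197, q_3 = 1*8 + 1 = 9.
  i=4: a_4=3, p_4 = 3*197 + 175 = 766, q_4 = 3*9 + 8 = 35.
  i=5: a_5=2, p_5 = 2*766 + 197 = 1729, q_5 = 2*35 + 9 = 79.
  i=6: a_6=21, p_6 = 21*1729 + 766 = 37075, q_6 = 21*79 + 35 = 1694.
  i=7: a_7=2, p_7 = 2*37075 + 1729 = 75879, q_7 = 2*1694 + 79 = 3467.
  i=8: a_8=3, p_8 = 3*75879 + 37075 = 264712, q_8 = 3*3467 + 1694 = 12095.
  i=9: a_9=1, p_9 = 1*264712 + 75879 = 340591, q_9 = 1*12095 + 3467 = 15562.
  i=10: a_10=7, p_10 = 7*340591 + 264712 = 2648849, q_10 = 7*15562 + 12095 = 121029.
  i=11: a_11=1, p_11 = 1*2648849 + 340591 = 2989440, q_11 = 1*121029 + 15562 = 136591.
Check: 2989440^2 - 479*136591^2 = 8936751513600 - 8936751513599 = 1, so (x, y) = (2989440, 136591) solves the equation, and by the theorem it is the least positive solution.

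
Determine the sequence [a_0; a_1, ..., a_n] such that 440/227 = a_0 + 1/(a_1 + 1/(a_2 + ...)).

Run the Euclidean algorithm on 440 and 227; the successive quotients are the partial quotients a_0, a_1, ... (each step inverts the fractional part left over by the previous one):
  440 = 1*227 + 213, so a_0 = 1.
  227 = 1*213 + 14, so a_1 = 1.
  213 = 15*14 + 3, so a_2 = 15.
  14 = 4*3 + 2, so a_3 = 4.
  3 = 1*2 + 1, so a_4 = 1.
  2 = 2*1 + 0, so a_5 = 2.
The remainder reaches 0 after 6 divisions, so the expansion has 6 partial quotients, read off in order.

[1; 1, 15, 4, 1, 2]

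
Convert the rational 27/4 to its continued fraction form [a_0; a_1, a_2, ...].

[6; 1, 3]

Run the Euclidean algorithm on 27 and 4; the successive quotients are the partial quotients a_0, a_1, ... (each step inverts the fractional part left over by the previous one):
  27 = 6*4 + 3, so a_0 = 6.
  4 = 1*3 + 1, so a_1 = 1.
  3 = 3*1 + 0, so a_2 = 3.
The remainder reaches 0 after 3 divisions, so the expansion has 3 partial quotients, read off in order.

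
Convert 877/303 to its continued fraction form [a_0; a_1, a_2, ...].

Run the Euclidean algorithm on 877 and 303; the successive quotients are the partial quotients a_0, a_1, ... (each step inverts the fractional part left over by the previous one):
  877 = 2*303 + 271, so a_0 = 2.
  303 = 1*271 + 32, so a_1 = 1.
  271 = 8*32 + 15, so a_2 = 8.
  32 = 2*15 + 2, so a_3 = 2.
  15 = 7*2 + 1, so a_4 = 7.
  2 = 2*1 + 0, so a_5 = 2.
The remainder reaches 0 after 6 divisions, so the expansion has 6 partial quotients, read off in order.

[2; 1, 8, 2, 7, 2]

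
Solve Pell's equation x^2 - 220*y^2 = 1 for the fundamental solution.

First expand sqrt(220) as a continued fraction. With x_i = (sqrt(220) + m_i)/d_i and (m_0, d_0) = (0, 1): a_0 = floor(sqrt(220)) = 14, since 14^2 = 196 <= 220 < 225 = 15^2.
Iterate m_{i+1} = d_i*a_i - m_i, d_{i+1} = (220 - m_{i+1}^2)/d_i, a_{i+1} = floor((a_0 + m_{i+1})/d_{i+1}):
  m_1 = 1*14 - 0 = 14, d_1 = (220 - 14^2)/1 = 24/1 = 24, a_1 = floor((14 + 14)/24) = 1.
  m_2 = 24*1 - 14 = 10, d_2 = (220 - 10^2)/24 = 120/24 = 5, a_2 = floor((14 + 10)/5) = 4.
  m_3 = 5*4 - 10 = 10, d_3 = (220 - 10^2)/5 = 120/5 = 24, a_3 = floor((14 + 10)/24) = 1.
  m_4 = 24*1 - 10 = 14, d_4 = (220 - 14^2)/24 = 24/24 = 1, a_4 = floor((14 + 14)/1) = 28.
  m_5 = 1*28 - 14 = 14, d_5 = (220 - 14^2)/1 = 24/1 = 24: (m_5, d_5) = (m_1, d_1) = (14, 24), so from here the quotients repeat a_1, ..., a_4; the period length is 4.
So sqrt(220) = [14; (1, 4, 1, 28)] with period length k = 4.
k is even, so the fundamental solution of x^2 - 220y^2 = 1 is (p_{k-1}, q_{k-1}) = (p_3, q_3); compute convergents through index 3.
Convergents (p_i = a_i*p_{i-1} + p_{i-2}, q_i = a_i*q_{i-1} + q_{i-2} with p_{-2}=0, p_{-1}=1, q_{-2}=1, q_{-1}=0):
  i=0: a_0=14, p_0 = 14*1 + 0 = 14, q_0 = 14*0 + 1 = 1.
  i=1: a_1=1, p_1 = 1*14 + 1 = 15, q_1 = 1*1 + 0 = 1.
  i=2: a_2=4, p_2 = 4*15 + 14 = 74, q_2 = 4*1 + 1 = 5.
  i=3: a_3=1, p_3 = 1*74 + 15 = 89, q_3 = 1*5 + 1 = 6.
Check: 89^2 - 220*6^2 = 7921 - 7920 = 1, so (x, y) = (89, 6) solves the equation, and by the theorem it is the least positive solution.

(x, y) = (89, 6)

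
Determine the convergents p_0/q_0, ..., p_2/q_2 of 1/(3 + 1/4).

Using the convergent recurrence p_i = a_i*p_{i-1} + p_{i-2}, q_i = a_i*q_{i-1} + q_{i-2} with p_{-2}=0, p_{-1}=1, q_{-2}=1, q_{-1}=0:
  i=0: a_0=0, p_0 = 0*1 + 0 = 0, q_0 = 0*0 + 1 = 1.
  i=1: a_1=3, p_1 = 3*0 + 1 = 1, q_1 = 3*1 + 0 = 3.
  i=2: a_2=4, p_2 = 4*1 + 0 = 4, q_2 = 4*3 + 1 = 13.

0/1, 1/3, 4/13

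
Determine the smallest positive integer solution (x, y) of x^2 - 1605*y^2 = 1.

(x, y) = (641, 16)

First expand sqrt(1605) as a continued fraction. With x_i = (sqrt(1605) + m_i)/d_i and (m_0, d_0) = (0, 1): a_0 = floor(sqrt(1605)) = 40, since 40^2 = 1600 <= 1605 < 1681 = 41^2.
Iterate m_{i+1} = d_i*a_i - m_i, d_{i+1} = (1605 - m_{i+1}^2)/d_i, a_{i+1} = floor((a_0 + m_{i+1})/d_{i+1}):
  m_1 = 1*40 - 0 = 40, d_1 = (1605 - 40^2)/1 = 5/1 = 5, a_1 = floor((40 + 40)/5) = 16.
  m_2 = 5*16 - 40 = 40, d_2 = (1605 - 40^2)/5 = 5/5 = 1, a_2 = floor((40 + 40)/1) = 80.
  m_3 = 1*80 - 40 = 40, d_3 = (1605 - 40^2)/1 = 5/1 = 5: (m_3, d_3) = (m_1, d_1) = (40, 5), so from here the quotients repeat a_1, a_2; the period length is 2.
So sqrt(1605) = [40; (16, 80)] with period length k = 2.
k is even, so the fundamental solution of x^2 - 1605y^2 = 1 is (p_{k-1}, q_{k-1}) = (p_1, q_1); compute convergents through index 1.
Convergents (p_i = a_i*p_{i-1} + p_{i-2}, q_i = a_i*q_{i-1} + q_{i-2} with p_{-2}=0, p_{-1}=1, q_{-2}=1, q_{-1}=0):
  i=0: a_0=40, p_0 = 40*1 + 0 = 40, q_0 = 40*0 + 1 = 1.
  i=1: a_1=16, p_1 = 16*40 + 1 = 641, q_1 = 16*1 + 0 = 16.
Check: 641^2 - 1605*16^2 = 410881 - 410880 = 1, so (x, y) = (641, 16) solves the equation, and by the theorem it is the least positive solution.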